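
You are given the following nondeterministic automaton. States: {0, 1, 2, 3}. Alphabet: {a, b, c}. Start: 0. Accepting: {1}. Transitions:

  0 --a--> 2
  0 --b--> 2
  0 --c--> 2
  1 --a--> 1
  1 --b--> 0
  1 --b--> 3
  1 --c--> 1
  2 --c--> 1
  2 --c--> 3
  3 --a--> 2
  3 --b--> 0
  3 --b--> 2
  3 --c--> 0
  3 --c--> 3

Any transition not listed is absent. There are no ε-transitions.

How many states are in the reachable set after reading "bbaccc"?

0

Start in {0}.
Read 'b': 0→{2}; now {2}.
Read 'b': 2→∅; now ∅.
The set is empty and remains empty for the remaining 4 symbols.
That set has 0 states.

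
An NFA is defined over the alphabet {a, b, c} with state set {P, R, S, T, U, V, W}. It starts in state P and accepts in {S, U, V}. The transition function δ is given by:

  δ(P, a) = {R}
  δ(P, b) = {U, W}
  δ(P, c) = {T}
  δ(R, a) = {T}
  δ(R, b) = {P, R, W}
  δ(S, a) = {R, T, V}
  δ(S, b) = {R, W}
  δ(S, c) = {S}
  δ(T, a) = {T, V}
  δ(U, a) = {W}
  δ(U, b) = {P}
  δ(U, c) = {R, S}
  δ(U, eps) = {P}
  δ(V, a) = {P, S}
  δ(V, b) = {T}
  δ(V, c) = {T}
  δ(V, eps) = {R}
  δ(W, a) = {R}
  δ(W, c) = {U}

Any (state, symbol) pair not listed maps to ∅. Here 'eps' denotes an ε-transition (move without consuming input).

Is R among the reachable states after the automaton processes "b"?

Start in {P}.
Read 'b': P→{U, W}; union {U, W}; ε-closure = {P, U, W}.
State R is not in {P, U, W}.

No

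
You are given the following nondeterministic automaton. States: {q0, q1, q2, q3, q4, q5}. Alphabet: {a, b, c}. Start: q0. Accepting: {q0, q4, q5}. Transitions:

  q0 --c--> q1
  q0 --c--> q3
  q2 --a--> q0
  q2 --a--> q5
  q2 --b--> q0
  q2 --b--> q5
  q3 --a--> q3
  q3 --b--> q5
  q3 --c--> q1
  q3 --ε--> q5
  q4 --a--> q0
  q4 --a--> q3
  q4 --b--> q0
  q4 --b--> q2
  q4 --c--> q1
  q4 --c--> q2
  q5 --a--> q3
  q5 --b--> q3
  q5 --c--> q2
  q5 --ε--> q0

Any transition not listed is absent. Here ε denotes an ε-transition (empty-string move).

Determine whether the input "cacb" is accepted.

Yes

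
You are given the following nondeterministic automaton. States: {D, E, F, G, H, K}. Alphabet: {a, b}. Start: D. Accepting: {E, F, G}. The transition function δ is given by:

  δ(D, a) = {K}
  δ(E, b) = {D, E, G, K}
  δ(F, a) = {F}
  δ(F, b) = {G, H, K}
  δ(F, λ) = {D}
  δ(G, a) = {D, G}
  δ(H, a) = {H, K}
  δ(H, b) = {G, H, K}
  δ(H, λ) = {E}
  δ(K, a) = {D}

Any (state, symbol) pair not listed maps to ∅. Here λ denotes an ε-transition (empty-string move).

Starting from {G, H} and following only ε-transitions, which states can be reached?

Begin with {G, H}.
ε-move H → E; add E.

{E, G, H}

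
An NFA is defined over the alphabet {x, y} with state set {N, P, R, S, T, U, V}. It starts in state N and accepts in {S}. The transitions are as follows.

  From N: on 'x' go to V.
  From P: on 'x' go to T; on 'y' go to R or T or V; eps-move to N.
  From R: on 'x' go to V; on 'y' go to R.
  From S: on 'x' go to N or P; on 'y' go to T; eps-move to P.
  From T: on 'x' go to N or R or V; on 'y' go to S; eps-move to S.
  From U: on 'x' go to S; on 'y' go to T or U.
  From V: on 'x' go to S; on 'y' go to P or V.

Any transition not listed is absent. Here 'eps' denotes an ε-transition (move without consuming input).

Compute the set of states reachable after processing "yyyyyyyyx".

∅

Start in {N}.
Read 'y': N→∅; now ∅.
The set is empty and remains empty for the remaining 8 symbols.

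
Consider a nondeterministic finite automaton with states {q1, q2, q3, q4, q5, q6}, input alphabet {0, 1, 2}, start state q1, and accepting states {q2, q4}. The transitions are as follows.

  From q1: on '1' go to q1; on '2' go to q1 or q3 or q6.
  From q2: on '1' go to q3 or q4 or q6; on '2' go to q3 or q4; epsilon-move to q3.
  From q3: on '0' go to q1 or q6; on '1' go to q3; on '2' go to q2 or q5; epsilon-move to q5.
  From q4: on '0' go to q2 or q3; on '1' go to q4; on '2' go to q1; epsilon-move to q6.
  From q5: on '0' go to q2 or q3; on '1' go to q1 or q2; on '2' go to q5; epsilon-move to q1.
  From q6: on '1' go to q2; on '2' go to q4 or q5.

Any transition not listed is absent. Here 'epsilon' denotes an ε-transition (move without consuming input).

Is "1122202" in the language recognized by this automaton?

Start in {q1}.
Read '1': q1→{q1}; now {q1}.
Read '1': q1→{q1}; now {q1}.
Read '2': q1→{q1, q3, q6}; union {q1, q3, q6}; ε-closure = {q1, q3, q5, q6}.
Read '2': q1→{q1, q3, q6}, q3→{q2, q5}, q5→{q5}, q6→{q4, q5}; now {q1, q2, q3, q4, q5, q6}.
Read '2': q1→{q1, q3, q6}, q2→{q3, q4}, q3→{q2, q5}, q4→{q1}, q5→{q5}, q6→{q4, q5}; now {q1, q2, q3, q4, q5, q6}.
Read '0': q1→∅, q2→∅, q3→{q1, q6}, q4→{q2, q3}, q5→{q2, q3}, q6→∅; union {q1, q2, q3, q6}; ε-closure = {q1, q2, q3, q5, q6}.
Read '2': q1→{q1, q3, q6}, q2→{q3, q4}, q3→{q2, q5}, q5→{q5}, q6→{q4, q5}; now {q1, q2, q3, q4, q5, q6}.
The final set {q1, q2, q3, q4, q5, q6} contains the accepting states q2, q4.

Yes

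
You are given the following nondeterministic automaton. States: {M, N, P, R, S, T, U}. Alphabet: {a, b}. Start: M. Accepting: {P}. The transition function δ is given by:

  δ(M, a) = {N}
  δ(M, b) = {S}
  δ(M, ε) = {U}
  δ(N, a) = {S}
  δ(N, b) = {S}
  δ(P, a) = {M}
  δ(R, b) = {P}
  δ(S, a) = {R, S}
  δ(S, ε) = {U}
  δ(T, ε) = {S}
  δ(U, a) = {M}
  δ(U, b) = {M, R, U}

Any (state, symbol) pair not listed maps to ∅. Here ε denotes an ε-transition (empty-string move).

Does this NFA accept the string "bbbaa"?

No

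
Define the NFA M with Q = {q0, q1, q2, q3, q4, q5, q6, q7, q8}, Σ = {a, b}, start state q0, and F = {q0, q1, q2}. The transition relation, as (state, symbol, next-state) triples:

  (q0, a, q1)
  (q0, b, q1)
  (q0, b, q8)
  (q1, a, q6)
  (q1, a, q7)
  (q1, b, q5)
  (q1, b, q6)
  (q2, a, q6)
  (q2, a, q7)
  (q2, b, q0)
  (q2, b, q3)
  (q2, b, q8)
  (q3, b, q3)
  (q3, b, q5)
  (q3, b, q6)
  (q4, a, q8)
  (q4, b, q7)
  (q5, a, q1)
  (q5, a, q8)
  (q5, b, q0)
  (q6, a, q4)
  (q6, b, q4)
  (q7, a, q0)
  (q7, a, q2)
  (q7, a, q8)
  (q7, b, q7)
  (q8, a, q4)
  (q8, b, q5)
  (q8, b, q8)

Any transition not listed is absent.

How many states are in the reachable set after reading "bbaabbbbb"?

7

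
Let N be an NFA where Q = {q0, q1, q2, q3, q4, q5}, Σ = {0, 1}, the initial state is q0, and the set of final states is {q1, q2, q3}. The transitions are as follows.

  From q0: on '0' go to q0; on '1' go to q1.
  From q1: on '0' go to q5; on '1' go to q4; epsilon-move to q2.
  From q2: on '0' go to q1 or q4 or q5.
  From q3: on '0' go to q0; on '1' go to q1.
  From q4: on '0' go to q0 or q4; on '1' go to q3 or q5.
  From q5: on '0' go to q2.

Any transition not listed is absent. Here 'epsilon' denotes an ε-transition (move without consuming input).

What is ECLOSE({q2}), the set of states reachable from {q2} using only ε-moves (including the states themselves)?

{q2}

Begin with {q2}.
No ε-moves leave this set, so the closure equals the set itself.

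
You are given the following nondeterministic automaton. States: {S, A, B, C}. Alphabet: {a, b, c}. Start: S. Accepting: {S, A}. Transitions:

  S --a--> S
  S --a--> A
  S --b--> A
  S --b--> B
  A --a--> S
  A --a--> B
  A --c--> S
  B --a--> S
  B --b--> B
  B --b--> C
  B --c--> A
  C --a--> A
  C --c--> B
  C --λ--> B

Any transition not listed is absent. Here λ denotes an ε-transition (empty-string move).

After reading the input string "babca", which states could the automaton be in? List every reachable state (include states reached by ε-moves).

{S, A, B}

Start in {S}.
Read 'b': S→{A, B}; now {A, B}.
Read 'a': A→{S, B}, B→{S}; now {S, B}.
Read 'b': S→{A, B}, B→{B, C}; now {A, B, C}.
Read 'c': A→{S}, B→{A}, C→{B}; now {S, A, B}.
Read 'a': S→{S, A}, A→{S, B}, B→{S}; now {S, A, B}.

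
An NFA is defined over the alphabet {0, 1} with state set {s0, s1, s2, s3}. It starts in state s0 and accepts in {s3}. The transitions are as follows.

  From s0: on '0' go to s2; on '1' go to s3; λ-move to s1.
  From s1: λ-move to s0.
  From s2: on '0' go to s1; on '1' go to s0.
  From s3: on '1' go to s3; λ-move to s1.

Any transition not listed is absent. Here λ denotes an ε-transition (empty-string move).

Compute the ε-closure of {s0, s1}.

Begin with {s0, s1}.
No ε-moves leave this set, so the closure equals the set itself.

{s0, s1}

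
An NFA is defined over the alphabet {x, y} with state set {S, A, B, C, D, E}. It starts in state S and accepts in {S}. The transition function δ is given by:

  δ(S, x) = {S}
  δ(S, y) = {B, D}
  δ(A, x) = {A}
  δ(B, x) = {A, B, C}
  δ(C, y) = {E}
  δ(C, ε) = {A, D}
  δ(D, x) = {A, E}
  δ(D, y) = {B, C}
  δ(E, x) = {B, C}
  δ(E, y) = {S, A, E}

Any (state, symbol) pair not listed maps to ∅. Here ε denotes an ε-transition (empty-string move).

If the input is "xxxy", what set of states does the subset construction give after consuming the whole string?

Start in {S}.
Read 'x': S→{S}; now {S}.
Read 'x': S→{S}; now {S}.
Read 'x': S→{S}; now {S}.
Read 'y': S→{B, D}; now {B, D}.

{B, D}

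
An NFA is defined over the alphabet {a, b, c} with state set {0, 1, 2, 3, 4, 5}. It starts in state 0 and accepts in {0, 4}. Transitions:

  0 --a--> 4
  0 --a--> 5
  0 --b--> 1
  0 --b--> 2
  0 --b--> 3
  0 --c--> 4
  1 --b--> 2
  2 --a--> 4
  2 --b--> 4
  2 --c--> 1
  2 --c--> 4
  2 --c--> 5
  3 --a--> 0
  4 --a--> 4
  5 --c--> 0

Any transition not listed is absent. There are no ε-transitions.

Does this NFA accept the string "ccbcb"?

No

Start in {0}.
Read 'c': 0→{4}; now {4}.
Read 'c': 4→∅; now ∅.
The set is empty and remains empty for the remaining 3 symbols.
The final set ∅ contains no accepting state.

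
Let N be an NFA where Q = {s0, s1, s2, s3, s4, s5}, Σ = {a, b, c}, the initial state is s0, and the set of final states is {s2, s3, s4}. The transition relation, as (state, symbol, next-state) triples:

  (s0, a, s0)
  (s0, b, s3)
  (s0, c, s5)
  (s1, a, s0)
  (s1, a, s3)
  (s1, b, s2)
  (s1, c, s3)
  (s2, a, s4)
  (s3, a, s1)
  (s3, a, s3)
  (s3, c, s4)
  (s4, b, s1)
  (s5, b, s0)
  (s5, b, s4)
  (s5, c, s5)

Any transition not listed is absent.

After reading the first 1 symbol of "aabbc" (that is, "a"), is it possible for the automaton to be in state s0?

Start in {s0}.
Read 'a': s0→{s0}; now {s0}.
State s0 is in {s0}.

Yes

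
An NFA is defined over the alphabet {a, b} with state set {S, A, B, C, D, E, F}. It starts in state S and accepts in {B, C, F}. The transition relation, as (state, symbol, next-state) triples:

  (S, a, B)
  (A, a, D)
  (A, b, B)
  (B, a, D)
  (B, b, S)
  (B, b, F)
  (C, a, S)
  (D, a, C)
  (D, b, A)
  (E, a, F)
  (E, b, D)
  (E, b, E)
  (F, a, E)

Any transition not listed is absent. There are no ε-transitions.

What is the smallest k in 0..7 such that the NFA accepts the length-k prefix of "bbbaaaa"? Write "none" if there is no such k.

Start in {S}.
Read 'b': S→∅; now ∅.
The set is empty and remains empty for the remaining 6 symbols.
No reachable set along the way intersects F.

none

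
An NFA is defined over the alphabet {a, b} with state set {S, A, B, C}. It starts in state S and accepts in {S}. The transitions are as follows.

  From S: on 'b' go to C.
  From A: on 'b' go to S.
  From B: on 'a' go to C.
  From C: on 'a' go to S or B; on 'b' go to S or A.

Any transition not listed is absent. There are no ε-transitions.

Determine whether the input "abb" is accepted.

No

Start in {S}.
Read 'a': S→∅; now ∅.
The set is empty and remains empty for the remaining 2 symbols.
The final set ∅ contains no accepting state.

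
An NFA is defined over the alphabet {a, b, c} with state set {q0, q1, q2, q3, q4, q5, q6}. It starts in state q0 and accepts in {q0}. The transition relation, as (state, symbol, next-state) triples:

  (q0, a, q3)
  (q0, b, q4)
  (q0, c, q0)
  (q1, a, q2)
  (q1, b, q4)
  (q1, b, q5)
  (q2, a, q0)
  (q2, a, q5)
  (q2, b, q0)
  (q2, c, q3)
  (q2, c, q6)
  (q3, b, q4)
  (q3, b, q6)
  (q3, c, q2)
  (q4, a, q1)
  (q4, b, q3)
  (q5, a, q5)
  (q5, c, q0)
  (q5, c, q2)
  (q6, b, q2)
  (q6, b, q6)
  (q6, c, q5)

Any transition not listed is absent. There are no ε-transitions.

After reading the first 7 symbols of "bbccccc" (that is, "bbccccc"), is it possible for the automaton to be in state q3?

Start in {q0}.
Read 'b': {q0} → {q4}.
Read 'b': {q4} → {q3}.
Read 'c': {q3} → {q2}.
Read 'c': {q2} → {q3, q6}.
Read 'c': {q3, q6} → {q2, q5}.
Read 'c': {q2, q5} → {q0, q2, q3, q6}.
Read 'c': {q0, q2, q3, q6} → {q0, q2, q3, q5, q6}.
State q3 is in {q0, q2, q3, q5, q6}.

Yes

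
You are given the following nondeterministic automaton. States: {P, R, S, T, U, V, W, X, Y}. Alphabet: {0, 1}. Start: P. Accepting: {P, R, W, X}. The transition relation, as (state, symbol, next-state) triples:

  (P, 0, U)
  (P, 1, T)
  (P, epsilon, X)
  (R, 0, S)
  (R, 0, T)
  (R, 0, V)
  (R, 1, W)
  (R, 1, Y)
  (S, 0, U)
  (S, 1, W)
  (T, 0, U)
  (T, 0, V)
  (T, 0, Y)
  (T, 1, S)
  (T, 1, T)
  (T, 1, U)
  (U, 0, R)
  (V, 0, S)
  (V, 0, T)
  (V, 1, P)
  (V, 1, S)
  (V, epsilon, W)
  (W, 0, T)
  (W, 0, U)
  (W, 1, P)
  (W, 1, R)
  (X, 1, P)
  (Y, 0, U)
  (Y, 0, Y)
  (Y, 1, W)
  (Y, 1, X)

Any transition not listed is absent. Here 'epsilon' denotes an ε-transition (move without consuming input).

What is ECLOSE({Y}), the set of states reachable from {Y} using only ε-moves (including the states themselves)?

{Y}

Begin with {Y}.
No ε-moves leave this set, so the closure equals the set itself.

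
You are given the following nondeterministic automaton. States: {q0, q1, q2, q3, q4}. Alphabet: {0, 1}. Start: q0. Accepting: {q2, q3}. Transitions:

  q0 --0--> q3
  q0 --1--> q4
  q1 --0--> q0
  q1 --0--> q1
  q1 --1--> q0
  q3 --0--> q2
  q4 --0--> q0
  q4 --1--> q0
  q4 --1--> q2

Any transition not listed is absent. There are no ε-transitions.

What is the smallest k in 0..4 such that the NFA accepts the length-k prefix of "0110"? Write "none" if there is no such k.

Start in {q0}.
Read '0': q0→{q3}; now {q3}.
None of the earlier sets intersect F, but {q3} does.

1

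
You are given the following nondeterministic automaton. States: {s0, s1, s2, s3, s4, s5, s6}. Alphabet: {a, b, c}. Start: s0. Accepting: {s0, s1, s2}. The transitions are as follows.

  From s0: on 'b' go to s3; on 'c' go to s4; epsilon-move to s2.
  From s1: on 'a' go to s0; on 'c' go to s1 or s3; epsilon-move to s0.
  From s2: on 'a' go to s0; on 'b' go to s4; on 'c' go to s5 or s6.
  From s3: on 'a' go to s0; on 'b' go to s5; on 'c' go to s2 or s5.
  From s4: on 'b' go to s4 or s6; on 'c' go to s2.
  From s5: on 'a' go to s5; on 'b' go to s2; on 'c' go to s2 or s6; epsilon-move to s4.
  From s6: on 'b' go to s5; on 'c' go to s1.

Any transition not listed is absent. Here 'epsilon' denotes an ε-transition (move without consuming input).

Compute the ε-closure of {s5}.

Begin with {s5}.
ε-move s5 → s4; add s4.

{s4, s5}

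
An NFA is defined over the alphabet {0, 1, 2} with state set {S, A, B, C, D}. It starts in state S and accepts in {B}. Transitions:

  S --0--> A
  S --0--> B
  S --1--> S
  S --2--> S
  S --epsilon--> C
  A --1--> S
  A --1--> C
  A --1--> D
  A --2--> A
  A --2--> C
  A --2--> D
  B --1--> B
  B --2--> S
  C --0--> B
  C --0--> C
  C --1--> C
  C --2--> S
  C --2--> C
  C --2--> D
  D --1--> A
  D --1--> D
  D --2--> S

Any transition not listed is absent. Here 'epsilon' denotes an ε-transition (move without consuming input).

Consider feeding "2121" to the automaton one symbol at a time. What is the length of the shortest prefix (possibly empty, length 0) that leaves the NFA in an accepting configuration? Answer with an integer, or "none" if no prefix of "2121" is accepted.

none

Start: ε-closure({S}) = {S, C}.
Read '2': S→{S}, C→{S, C, D}; now {S, C, D}.
Read '1': S→{S}, C→{C}, D→{A, D}; now {S, A, C, D}.
Read '2': S→{S}, A→{A, C, D}, C→{S, C, D}, D→{S}; now {S, A, C, D}.
Read '1': S→{S}, A→{S, C, D}, C→{C}, D→{A, D}; now {S, A, C, D}.
No reachable set along the way intersects F.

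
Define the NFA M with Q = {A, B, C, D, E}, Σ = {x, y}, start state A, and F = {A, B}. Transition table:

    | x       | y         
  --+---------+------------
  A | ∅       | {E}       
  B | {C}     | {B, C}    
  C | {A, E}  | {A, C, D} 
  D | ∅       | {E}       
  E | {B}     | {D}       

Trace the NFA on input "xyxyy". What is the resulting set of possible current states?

∅

Start in {A}.
Read 'x': A→∅; now ∅.
The set is empty and remains empty for the remaining 4 symbols.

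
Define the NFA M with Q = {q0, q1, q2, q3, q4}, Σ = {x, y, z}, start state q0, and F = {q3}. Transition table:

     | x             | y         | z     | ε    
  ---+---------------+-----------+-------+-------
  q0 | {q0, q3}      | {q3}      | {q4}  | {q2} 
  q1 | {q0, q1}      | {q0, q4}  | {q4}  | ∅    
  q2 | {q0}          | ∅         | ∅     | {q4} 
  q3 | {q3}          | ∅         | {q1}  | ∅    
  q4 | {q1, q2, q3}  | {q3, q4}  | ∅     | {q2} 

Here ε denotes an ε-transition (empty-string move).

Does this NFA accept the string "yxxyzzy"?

Start: ε-closure({q0}) = {q0, q2, q4}.
Read 'y': q0→{q3}, q2→∅, q4→{q3, q4}; union {q3, q4}; ε-closure = {q2, q3, q4}.
Read 'x': q2→{q0}, q3→{q3}, q4→{q1, q2, q3}; union {q0, q1, q2, q3}; ε-closure = {q0, q1, q2, q3, q4}.
Read 'x': q0→{q0, q3}, q1→{q0, q1}, q2→{q0}, q3→{q3}, q4→{q1, q2, q3}; union {q0, q1, q2, q3}; ε-closure = {q0, q1, q2, q3, q4}.
Read 'y': q0→{q3}, q1→{q0, q4}, q2→∅, q3→∅, q4→{q3, q4}; union {q0, q3, q4}; ε-closure = {q0, q2, q3, q4}.
Read 'z': q0→{q4}, q2→∅, q3→{q1}, q4→∅; union {q1, q4}; ε-closure = {q1, q2, q4}.
Read 'z': q1→{q4}, q2→∅, q4→∅; union {q4}; ε-closure = {q2, q4}.
Read 'y': q2→∅, q4→{q3, q4}; union {q3, q4}; ε-closure = {q2, q3, q4}.
The final set {q2, q3, q4} contains the accepting state q3.

Yes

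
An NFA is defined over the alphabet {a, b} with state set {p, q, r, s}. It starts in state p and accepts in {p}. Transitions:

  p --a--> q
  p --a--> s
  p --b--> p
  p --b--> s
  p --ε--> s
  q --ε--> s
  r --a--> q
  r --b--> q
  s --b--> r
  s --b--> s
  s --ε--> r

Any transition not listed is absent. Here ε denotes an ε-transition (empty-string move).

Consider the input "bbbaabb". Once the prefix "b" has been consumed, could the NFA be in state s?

Yes

Start: ε-closure({p}) = {p, r, s}.
Read 'b': p→{p, s}, r→{q}, s→{r, s}; now {p, q, r, s}.
State s is in {p, q, r, s}.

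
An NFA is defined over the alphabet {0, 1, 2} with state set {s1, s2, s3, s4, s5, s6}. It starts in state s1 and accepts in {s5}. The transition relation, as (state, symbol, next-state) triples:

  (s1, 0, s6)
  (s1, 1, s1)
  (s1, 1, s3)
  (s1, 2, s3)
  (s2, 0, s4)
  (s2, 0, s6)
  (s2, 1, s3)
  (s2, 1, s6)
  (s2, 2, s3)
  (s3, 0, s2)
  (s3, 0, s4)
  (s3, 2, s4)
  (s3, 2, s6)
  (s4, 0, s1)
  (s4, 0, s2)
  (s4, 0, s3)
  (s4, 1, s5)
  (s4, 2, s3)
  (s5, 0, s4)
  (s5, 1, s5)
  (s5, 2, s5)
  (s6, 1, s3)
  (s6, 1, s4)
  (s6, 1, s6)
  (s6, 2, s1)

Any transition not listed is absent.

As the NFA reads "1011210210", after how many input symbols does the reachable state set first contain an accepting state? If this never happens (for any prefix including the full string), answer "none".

3

Start in {s1}.
Read '1': s1→{s1, s3}; now {s1, s3}.
Read '0': s1→{s6}, s3→{s2, s4}; now {s2, s4, s6}.
Read '1': s2→{s3, s6}, s4→{s5}, s6→{s3, s4, s6}; now {s3, s4, s5, s6}.
None of the earlier sets intersect F, but {s3, s4, s5, s6} does.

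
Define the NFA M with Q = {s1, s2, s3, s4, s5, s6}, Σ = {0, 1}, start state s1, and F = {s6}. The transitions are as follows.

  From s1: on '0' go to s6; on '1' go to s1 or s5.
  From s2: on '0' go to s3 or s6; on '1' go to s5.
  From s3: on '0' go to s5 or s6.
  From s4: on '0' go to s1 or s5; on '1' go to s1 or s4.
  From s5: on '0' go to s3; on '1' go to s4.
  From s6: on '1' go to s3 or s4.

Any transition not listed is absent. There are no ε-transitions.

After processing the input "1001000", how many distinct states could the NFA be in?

2

Start in {s1}.
Read '1': {s1} → {s1, s5}.
Read '0': {s1, s5} → {s3, s6}.
Read '0': {s3, s6} → {s5, s6}.
Read '1': {s5, s6} → {s3, s4}.
Read '0': {s3, s4} → {s1, s5, s6}.
Read '0': {s1, s5, s6} → {s3, s6}.
Read '0': {s3, s6} → {s5, s6}.
That set has 2 states.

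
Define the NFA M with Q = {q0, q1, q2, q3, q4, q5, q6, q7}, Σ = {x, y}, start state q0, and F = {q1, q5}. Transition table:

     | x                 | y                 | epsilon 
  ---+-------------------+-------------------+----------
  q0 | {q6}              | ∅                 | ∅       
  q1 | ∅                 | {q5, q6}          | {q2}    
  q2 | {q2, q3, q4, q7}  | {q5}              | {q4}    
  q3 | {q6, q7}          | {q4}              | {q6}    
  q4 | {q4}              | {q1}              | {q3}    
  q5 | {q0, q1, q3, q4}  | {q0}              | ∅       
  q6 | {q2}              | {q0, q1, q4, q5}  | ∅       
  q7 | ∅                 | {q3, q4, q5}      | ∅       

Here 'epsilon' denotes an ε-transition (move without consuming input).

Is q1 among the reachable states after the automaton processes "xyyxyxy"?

Yes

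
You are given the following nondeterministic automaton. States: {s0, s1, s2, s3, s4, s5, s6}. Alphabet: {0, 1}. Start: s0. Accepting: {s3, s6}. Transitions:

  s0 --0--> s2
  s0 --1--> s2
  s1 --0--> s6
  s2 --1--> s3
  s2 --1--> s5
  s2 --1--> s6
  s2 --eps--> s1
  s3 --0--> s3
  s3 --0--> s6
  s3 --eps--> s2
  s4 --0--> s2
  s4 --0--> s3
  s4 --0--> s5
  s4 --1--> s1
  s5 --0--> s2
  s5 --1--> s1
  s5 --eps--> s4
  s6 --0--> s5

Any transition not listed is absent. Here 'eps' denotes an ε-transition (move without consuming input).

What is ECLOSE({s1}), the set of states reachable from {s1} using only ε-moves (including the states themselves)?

Begin with {s1}.
No ε-moves leave this set, so the closure equals the set itself.

{s1}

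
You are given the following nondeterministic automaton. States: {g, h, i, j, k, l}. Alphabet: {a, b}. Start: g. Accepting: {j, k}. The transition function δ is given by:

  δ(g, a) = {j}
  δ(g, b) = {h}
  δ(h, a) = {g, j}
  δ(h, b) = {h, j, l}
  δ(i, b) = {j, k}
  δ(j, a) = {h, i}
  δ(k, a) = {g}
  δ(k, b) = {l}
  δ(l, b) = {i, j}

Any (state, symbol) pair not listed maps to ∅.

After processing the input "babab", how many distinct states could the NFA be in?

Start in {g}.
Read 'b': {g} → {h}.
Read 'a': {h} → {g, j}.
Read 'b': {g, j} → {h}.
Read 'a': {h} → {g, j}.
Read 'b': {g, j} → {h}.
That set has 1 state.

1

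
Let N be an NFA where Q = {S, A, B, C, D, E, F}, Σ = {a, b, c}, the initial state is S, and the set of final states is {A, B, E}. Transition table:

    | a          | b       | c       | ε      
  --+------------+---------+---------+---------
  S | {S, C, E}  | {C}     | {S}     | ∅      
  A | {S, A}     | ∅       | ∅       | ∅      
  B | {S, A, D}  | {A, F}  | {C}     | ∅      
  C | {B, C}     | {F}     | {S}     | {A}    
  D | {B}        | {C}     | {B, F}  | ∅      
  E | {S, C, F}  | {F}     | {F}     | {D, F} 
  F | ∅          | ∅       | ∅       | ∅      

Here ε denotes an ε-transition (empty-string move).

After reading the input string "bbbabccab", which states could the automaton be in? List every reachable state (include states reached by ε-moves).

∅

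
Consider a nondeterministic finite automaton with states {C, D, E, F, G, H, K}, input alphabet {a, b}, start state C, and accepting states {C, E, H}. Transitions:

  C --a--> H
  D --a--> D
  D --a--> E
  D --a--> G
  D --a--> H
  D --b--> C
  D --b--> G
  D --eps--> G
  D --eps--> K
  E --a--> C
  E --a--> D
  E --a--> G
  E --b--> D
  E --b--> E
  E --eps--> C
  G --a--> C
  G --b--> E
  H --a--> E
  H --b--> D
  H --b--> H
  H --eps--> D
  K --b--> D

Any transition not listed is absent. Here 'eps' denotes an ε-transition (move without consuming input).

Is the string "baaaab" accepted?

No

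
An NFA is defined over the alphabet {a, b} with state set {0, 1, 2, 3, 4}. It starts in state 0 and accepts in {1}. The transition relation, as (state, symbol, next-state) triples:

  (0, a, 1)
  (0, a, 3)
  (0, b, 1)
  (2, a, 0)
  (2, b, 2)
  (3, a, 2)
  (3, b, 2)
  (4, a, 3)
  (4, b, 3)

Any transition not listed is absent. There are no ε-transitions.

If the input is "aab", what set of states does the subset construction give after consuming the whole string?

Start in {0}.
Read 'a': {0} → {1, 3}.
Read 'a': {1, 3} → {2}.
Read 'b': {2} → {2}.

{2}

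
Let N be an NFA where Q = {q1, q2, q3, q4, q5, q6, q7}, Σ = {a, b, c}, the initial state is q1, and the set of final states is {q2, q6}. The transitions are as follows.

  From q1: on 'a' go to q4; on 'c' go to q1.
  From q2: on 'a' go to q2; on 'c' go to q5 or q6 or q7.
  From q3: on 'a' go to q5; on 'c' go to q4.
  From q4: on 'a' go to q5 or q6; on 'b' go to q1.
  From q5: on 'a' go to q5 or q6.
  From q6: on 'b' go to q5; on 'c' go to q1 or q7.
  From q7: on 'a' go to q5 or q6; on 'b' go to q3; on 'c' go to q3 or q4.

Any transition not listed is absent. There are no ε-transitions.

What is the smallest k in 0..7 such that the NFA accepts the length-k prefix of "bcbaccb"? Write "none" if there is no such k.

none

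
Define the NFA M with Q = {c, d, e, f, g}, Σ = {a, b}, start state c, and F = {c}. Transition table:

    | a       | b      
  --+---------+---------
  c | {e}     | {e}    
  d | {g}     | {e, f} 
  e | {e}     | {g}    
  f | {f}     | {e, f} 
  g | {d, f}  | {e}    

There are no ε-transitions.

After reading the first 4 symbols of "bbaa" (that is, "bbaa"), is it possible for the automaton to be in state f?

Yes

Start in {c}.
Read 'b': {c} → {e}.
Read 'b': {e} → {g}.
Read 'a': {g} → {d, f}.
Read 'a': {d, f} → {f, g}.
State f is in {f, g}.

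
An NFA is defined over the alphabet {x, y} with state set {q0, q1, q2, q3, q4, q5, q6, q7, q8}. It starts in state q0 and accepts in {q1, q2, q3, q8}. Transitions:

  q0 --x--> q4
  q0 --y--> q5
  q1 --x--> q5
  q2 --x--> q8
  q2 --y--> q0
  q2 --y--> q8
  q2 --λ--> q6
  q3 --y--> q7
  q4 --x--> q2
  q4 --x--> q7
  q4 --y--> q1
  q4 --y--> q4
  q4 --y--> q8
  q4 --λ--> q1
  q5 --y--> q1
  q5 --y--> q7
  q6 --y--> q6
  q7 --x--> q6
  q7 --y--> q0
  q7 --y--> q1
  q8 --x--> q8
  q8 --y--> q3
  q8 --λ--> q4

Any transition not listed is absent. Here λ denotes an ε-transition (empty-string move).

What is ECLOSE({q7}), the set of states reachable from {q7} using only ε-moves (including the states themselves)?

Begin with {q7}.
No ε-moves leave this set, so the closure equals the set itself.

{q7}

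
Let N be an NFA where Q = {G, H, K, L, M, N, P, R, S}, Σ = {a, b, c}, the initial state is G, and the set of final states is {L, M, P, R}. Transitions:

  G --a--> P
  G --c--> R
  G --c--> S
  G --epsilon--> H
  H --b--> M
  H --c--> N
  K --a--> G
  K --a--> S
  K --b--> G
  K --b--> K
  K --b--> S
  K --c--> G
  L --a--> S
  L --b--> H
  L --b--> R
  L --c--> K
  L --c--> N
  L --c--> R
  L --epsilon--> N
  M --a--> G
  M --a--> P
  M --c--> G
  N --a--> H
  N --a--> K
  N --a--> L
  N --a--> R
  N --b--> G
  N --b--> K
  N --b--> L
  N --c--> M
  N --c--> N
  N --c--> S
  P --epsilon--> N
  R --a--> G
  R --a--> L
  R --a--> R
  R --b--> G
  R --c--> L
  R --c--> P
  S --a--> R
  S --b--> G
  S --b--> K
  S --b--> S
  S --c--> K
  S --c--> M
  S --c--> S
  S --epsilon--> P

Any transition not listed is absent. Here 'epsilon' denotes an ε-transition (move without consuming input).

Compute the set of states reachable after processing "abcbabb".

{G, H, K, L, M, N, P, R, S}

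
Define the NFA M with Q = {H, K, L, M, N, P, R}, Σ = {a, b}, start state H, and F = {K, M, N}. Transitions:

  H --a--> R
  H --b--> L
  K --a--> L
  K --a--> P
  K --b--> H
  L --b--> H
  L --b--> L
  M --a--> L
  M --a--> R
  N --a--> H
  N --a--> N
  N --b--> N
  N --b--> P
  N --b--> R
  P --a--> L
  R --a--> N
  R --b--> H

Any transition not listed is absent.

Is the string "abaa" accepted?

Start in {H}.
Read 'a': {H} → {R}.
Read 'b': {R} → {H}.
Read 'a': {H} → {R}.
Read 'a': {R} → {N}.
The final set {N} contains the accepting state N.

Yes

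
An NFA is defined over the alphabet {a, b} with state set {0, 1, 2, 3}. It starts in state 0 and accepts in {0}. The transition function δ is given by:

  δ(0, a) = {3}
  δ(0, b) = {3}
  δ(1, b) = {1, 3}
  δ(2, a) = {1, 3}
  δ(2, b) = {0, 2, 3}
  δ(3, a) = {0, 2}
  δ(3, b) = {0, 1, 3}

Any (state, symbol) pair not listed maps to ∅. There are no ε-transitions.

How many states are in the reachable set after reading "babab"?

4

Start in {0}.
Read 'b': 0→{3}; now {3}.
Read 'a': 3→{0, 2}; now {0, 2}.
Read 'b': 0→{3}, 2→{0, 2, 3}; now {0, 2, 3}.
Read 'a': 0→{3}, 2→{1, 3}, 3→{0, 2}; now {0, 1, 2, 3}.
Read 'b': 0→{3}, 1→{1, 3}, 2→{0, 2, 3}, 3→{0, 1, 3}; now {0, 1, 2, 3}.
That set has 4 states.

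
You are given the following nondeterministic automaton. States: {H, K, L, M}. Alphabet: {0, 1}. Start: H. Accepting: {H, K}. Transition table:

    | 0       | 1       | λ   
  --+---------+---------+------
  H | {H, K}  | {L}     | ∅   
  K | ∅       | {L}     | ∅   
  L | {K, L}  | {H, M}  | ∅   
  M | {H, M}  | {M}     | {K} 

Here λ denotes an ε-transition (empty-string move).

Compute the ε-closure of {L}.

{L}

Begin with {L}.
No ε-moves leave this set, so the closure equals the set itself.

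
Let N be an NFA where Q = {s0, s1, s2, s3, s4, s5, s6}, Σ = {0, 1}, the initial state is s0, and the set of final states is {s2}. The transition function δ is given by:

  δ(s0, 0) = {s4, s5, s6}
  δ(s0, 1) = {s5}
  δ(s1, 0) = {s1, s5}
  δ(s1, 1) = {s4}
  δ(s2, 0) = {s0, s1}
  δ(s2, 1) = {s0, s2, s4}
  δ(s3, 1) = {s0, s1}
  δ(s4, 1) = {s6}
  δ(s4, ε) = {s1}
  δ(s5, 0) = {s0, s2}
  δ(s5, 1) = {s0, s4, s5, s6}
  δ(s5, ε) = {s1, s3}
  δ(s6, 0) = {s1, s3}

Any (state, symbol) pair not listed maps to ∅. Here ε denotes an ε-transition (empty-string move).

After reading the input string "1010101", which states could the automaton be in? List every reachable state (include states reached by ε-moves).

{s0, s1, s2, s3, s4, s5, s6}

Start in {s0}.
Read '1': {s0} → {s1, s3, s5}.
Read '0': {s1, s3, s5} → {s0, s1, s2, s3, s5}.
Read '1': {s0, s1, s2, s3, s5} → {s0, s1, s2, s3, s4, s5, s6}.
Read '0': {s0, s1, s2, s3, s4, s5, s6} → {s0, s1, s2, s3, s4, s5, s6}.
Read '1': {s0, s1, s2, s3, s4, s5, s6} → {s0, s1, s2, s3, s4, s5, s6}.
Read '0': {s0, s1, s2, s3, s4, s5, s6} → {s0, s1, s2, s3, s4, s5, s6}.
Read '1': {s0, s1, s2, s3, s4, s5, s6} → {s0, s1, s2, s3, s4, s5, s6}.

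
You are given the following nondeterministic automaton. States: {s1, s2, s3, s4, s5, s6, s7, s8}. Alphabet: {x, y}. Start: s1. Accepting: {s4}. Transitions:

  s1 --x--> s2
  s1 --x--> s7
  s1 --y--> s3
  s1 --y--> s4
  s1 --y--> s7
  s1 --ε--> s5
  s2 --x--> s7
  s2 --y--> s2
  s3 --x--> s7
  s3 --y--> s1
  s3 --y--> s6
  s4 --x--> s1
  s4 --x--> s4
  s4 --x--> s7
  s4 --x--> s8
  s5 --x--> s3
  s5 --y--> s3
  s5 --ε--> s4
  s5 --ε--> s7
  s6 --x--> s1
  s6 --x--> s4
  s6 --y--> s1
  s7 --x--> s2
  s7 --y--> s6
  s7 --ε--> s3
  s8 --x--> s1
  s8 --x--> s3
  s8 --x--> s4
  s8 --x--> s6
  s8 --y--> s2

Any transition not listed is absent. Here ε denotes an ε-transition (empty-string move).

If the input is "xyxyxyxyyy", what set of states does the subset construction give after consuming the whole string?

{s1, s2, s3, s4, s5, s6, s7}

Start: ε-closure({s1}) = {s1, s3, s4, s5, s7}.
Read 'x': s1→{s2, s7}, s3→{s7}, s4→{s1, s4, s7, s8}, s5→{s3}, s7→{s2}; union {s1, s2, s3, s4, s7, s8}; ε-closure = {s1, s2, s3, s4, s5, s7, s8}.
Read 'y': s1→{s3, s4, s7}, s2→{s2}, s3→{s1, s6}, s4→∅, s5→{s3}, s7→{s6}, s8→{s2}; union {s1, s2, s3, s4, s6, s7}; ε-closure = {s1, s2, s3, s4, s5, s6, s7}.
Read 'x': s1→{s2, s7}, s2→{s7}, s3→{s7}, s4→{s1, s4, s7, s8}, s5→{s3}, s6→{s1, s4}, s7→{s2}; union {s1, s2, s3, s4, s7, s8}; ε-closure = {s1, s2, s3, s4, s5, s7, s8}.
Read 'y': s1→{s3, s4, s7}, s2→{s2}, s3→{s1, s6}, s4→∅, s5→{s3}, s7→{s6}, s8→{s2}; union {s1, s2, s3, s4, s6, s7}; ε-closure = {s1, s2, s3, s4, s5, s6, s7}.
Read 'x': s1→{s2, s7}, s2→{s7}, s3→{s7}, s4→{s1, s4, s7, s8}, s5→{s3}, s6→{s1, s4}, s7→{s2}; union {s1, s2, s3, s4, s7, s8}; ε-closure = {s1, s2, s3, s4, s5, s7, s8}.
Read 'y': s1→{s3, s4, s7}, s2→{s2}, s3→{s1, s6}, s4→∅, s5→{s3}, s7→{s6}, s8→{s2}; union {s1, s2, s3, s4, s6, s7}; ε-closure = {s1, s2, s3, s4, s5, s6, s7}.
Read 'x': s1→{s2, s7}, s2→{s7}, s3→{s7}, s4→{s1, s4, s7, s8}, s5→{s3}, s6→{s1, s4}, s7→{s2}; union {s1, s2, s3, s4, s7, s8}; ε-closure = {s1, s2, s3, s4, s5, s7, s8}.
Read 'y': s1→{s3, s4, s7}, s2→{s2}, s3→{s1, s6}, s4→∅, s5→{s3}, s7→{s6}, s8→{s2}; union {s1, s2, s3, s4, s6, s7}; ε-closure = {s1, s2, s3, s4, s5, s6, s7}.
Read 'y': s1→{s3, s4, s7}, s2→{s2}, s3→{s1, s6}, s4→∅, s5→{s3}, s6→{s1}, s7→{s6}; union {s1, s2, s3, s4, s6, s7}; ε-closure = {s1, s2, s3, s4, s5, s6, s7}.
Read 'y': s1→{s3, s4, s7}, s2→{s2}, s3→{s1, s6}, s4→∅, s5→{s3}, s6→{s1}, s7→{s6}; union {s1, s2, s3, s4, s6, s7}; ε-closure = {s1, s2, s3, s4, s5, s6, s7}.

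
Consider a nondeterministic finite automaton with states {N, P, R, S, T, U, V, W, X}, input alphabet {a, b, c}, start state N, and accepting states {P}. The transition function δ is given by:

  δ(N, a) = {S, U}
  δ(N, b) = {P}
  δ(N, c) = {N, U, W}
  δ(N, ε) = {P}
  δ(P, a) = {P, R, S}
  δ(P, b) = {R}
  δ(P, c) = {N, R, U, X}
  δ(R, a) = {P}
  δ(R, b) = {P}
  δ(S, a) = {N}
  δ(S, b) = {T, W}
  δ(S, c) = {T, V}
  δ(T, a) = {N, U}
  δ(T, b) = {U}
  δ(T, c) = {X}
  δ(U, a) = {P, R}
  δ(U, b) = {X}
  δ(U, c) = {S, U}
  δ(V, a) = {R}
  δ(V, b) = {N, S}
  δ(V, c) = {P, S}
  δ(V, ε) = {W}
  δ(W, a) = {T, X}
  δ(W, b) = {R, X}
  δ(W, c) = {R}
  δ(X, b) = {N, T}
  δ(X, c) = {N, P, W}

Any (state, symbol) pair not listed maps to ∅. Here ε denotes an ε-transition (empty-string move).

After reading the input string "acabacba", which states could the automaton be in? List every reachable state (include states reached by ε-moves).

{N, P, R, S, T, U, X}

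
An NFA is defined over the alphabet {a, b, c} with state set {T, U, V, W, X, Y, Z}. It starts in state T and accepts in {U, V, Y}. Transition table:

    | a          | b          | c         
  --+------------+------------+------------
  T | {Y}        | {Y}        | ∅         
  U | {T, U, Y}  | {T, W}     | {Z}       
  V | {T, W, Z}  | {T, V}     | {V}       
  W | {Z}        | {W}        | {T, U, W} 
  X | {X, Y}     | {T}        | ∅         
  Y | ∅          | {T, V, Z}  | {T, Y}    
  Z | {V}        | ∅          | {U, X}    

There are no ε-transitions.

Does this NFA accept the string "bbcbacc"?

Yes

Start in {T}.
Read 'b': T→{Y}; now {Y}.
Read 'b': Y→{T, V, Z}; now {T, V, Z}.
Read 'c': T→∅, V→{V}, Z→{U, X}; now {U, V, X}.
Read 'b': U→{T, W}, V→{T, V}, X→{T}; now {T, V, W}.
Read 'a': T→{Y}, V→{T, W, Z}, W→{Z}; now {T, W, Y, Z}.
Read 'c': T→∅, W→{T, U, W}, Y→{T, Y}, Z→{U, X}; now {T, U, W, X, Y}.
Read 'c': T→∅, U→{Z}, W→{T, U, W}, X→∅, Y→{T, Y}; now {T, U, W, Y, Z}.
The final set {T, U, W, Y, Z} contains the accepting states U, Y.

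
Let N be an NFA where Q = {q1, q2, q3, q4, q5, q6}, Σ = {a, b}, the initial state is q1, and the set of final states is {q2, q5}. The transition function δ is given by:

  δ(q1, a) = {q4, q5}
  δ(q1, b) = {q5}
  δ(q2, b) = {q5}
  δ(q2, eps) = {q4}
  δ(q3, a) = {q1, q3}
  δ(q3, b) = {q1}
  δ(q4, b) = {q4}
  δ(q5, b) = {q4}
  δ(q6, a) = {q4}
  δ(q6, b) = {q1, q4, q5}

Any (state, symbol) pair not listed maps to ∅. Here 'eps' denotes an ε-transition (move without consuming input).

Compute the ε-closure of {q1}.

Begin with {q1}.
No ε-moves leave this set, so the closure equals the set itself.

{q1}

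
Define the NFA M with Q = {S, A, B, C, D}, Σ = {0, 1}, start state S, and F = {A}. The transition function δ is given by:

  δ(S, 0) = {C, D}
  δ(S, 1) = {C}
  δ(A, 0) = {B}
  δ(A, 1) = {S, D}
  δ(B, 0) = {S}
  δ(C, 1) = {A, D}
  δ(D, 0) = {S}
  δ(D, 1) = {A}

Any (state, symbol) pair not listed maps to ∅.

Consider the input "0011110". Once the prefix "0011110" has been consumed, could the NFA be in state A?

No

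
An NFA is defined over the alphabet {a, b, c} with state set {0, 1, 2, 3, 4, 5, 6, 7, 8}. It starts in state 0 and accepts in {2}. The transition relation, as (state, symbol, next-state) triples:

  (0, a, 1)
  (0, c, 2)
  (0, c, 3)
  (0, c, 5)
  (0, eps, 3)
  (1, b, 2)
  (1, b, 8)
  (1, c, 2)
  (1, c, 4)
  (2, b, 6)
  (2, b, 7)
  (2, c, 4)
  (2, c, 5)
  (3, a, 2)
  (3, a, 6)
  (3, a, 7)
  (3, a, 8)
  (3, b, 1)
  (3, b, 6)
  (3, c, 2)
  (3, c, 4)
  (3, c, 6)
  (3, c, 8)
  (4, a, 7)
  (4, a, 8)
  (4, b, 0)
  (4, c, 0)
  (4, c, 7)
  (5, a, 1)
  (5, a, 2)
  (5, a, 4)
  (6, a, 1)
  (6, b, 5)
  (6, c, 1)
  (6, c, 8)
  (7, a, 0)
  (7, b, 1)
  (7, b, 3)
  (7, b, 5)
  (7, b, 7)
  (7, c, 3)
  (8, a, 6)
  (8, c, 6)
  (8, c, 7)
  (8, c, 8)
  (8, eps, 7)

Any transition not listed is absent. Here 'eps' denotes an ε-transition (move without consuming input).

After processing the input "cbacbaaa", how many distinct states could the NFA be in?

Start: ε-closure({0}) = {0, 3}.
Read 'c': 0→{2, 3, 5}, 3→{2, 4, 6, 8}; union {2, 3, 4, 5, 6, 8}; ε-closure = {2, 3, 4, 5, 6, 7, 8}.
Read 'b': 2→{6, 7}, 3→{1, 6}, 4→{0}, 5→∅, 6→{5}, 7→{1, 3, 5, 7}, 8→∅; now {0, 1, 3, 5, 6, 7}.
Read 'a': 0→{1}, 1→∅, 3→{2, 6, 7, 8}, 5→{1, 2, 4}, 6→{1}, 7→{0}; union {0, 1, 2, 4, 6, 7, 8}; ε-closure = {0, 1, 2, 3, 4, 6, 7, 8}.
Read 'c': 0→{2, 3, 5}, 1→{2, 4}, 2→{4, 5}, 3→{2, 4, 6, 8}, 4→{0, 7}, 6→{1, 8}, 7→{3}, 8→{6, 7, 8}; now {0, 1, 2, 3, 4, 5, 6, 7, 8}.
Read 'b': 0→∅, 1→{2, 8}, 2→{6, 7}, 3→{1, 6}, 4→{0}, 5→∅, 6→{5}, 7→{1, 3, 5, 7}, 8→∅; now {0, 1, 2, 3, 5, 6, 7, 8}.
Read 'a': 0→{1}, 1→∅, 2→∅, 3→{2, 6, 7, 8}, 5→{1, 2, 4}, 6→{1}, 7→{0}, 8→{6}; union {0, 1, 2, 4, 6, 7, 8}; ε-closure = {0, 1, 2, 3, 4, 6, 7, 8}.
Read 'a': 0→{1}, 1→∅, 2→∅, 3→{2, 6, 7, 8}, 4→{7, 8}, 6→{1}, 7→{0}, 8→{6}; union {0, 1, 2, 6, 7, 8}; ε-closure = {0, 1, 2, 3, 6, 7, 8}.
Read 'a': 0→{1}, 1→∅, 2→∅, 3→{2, 6, 7, 8}, 6→{1}, 7→{0}, 8→{6}; union {0, 1, 2, 6, 7, 8}; ε-closure = {0, 1, 2, 3, 6, 7, 8}.
That set has 7 states.

7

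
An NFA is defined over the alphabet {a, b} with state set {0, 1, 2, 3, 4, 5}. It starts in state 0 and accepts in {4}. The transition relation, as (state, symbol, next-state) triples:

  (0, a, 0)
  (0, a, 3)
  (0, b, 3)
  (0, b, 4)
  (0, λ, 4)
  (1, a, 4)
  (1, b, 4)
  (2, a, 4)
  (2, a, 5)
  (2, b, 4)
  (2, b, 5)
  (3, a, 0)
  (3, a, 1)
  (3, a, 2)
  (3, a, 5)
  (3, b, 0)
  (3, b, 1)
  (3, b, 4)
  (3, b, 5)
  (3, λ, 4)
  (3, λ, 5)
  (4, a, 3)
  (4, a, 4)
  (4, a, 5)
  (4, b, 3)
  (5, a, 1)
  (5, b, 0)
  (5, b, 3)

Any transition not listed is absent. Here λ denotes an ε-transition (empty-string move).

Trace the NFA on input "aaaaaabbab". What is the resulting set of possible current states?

Start: ε-closure({0}) = {0, 4}.
Read 'a': {0, 4} → {0, 3, 4, 5}.
Read 'a': {0, 3, 4, 5} → {0, 1, 2, 3, 4, 5}.
Read 'a': {0, 1, 2, 3, 4, 5} → {0, 1, 2, 3, 4, 5}.
Read 'a': {0, 1, 2, 3, 4, 5} → {0, 1, 2, 3, 4, 5}.
Read 'a': {0, 1, 2, 3, 4, 5} → {0, 1, 2, 3, 4, 5}.
Read 'a': {0, 1, 2, 3, 4, 5} → {0, 1, 2, 3, 4, 5}.
Read 'b': {0, 1, 2, 3, 4, 5} → {0, 1, 3, 4, 5}.
Read 'b': {0, 1, 3, 4, 5} → {0, 1, 3, 4, 5}.
Read 'a': {0, 1, 3, 4, 5} → {0, 1, 2, 3, 4, 5}.
Read 'b': {0, 1, 2, 3, 4, 5} → {0, 1, 3, 4, 5}.

{0, 1, 3, 4, 5}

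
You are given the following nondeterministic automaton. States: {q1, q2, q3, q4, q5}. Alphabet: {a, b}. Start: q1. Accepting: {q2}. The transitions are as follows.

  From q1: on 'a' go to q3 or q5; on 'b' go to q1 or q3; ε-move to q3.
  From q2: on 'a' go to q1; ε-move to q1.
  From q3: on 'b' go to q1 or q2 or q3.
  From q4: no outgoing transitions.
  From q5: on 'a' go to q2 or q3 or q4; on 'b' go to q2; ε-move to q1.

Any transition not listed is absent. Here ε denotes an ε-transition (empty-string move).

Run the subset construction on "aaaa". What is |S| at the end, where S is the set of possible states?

Start: ε-closure({q1}) = {q1, q3}.
Read 'a': q1→{q3, q5}, q3→∅; union {q3, q5}; ε-closure = {q1, q3, q5}.
Read 'a': q1→{q3, q5}, q3→∅, q5→{q2, q3, q4}; union {q2, q3, q4, q5}; ε-closure = {q1, q2, q3, q4, q5}.
Read 'a': q1→{q3, q5}, q2→{q1}, q3→∅, q4→∅, q5→{q2, q3, q4}; now {q1, q2, q3, q4, q5}.
Read 'a': q1→{q3, q5}, q2→{q1}, q3→∅, q4→∅, q5→{q2, q3, q4}; now {q1, q2, q3, q4, q5}.
That set has 5 states.

5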